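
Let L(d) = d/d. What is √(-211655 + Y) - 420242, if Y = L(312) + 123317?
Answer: -420242 + I*√88337 ≈ -4.2024e+5 + 297.22*I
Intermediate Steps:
L(d) = 1
Y = 123318 (Y = 1 + 123317 = 123318)
√(-211655 + Y) - 420242 = √(-211655 + 123318) - 420242 = √(-88337) - 420242 = I*√88337 - 420242 = -420242 + I*√88337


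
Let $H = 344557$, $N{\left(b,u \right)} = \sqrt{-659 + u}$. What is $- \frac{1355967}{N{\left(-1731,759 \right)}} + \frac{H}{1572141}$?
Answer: $- \frac{2131767869777}{15721410} \approx -1.356 \cdot 10^{5}$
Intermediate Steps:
$- \frac{1355967}{N{\left(-1731,759 \right)}} + \frac{H}{1572141} = - \frac{1355967}{\sqrt{-659 + 759}} + \frac{344557}{1572141} = - \frac{1355967}{\sqrt{100}} + 344557 \cdot \frac{1}{1572141} = - \frac{1355967}{10} + \frac{344557}{1572141} = - \frac{2131767869777}{15721410}$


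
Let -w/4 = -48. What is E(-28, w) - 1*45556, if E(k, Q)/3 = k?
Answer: -45640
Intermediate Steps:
w = 192 (w = -4*(-48) = 192)
E(k, Q) = 3*k
E(-28, w) - 1*45556 = 3*(-28) - 1*45556 = -84 - 45556 = -45640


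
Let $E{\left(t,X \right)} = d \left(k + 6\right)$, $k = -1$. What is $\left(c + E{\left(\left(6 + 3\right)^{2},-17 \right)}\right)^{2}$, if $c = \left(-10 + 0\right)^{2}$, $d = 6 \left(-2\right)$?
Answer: $1600$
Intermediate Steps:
$d = -12$
$c = 100$ ($c = \left(-10\right)^{2} = 100$)
$E{\left(t,X \right)} = -60$ ($E{\left(t,X \right)} = - 12 \left(-1 + 6\right) = \left(-12\right) 5 = -60$)
$\left(c + E{\left(\left(6 + 3\right)^{2},-17 \right)}\right)^{2} = \left(100 - 60\right)^{2} = 40^{2} = 1600$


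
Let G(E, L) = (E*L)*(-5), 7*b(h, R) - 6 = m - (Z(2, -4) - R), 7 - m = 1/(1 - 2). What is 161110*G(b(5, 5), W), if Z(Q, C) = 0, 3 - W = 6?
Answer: 45916350/7 ≈ 6.5595e+6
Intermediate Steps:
W = -3 (W = 3 - 1*6 = 3 - 6 = -3)
m = 8 (m = 7 - 1/(1 - 2) = 7 - 1/(-1) = 7 - 1*(-1) = 7 + 1 = 8)
b(h, R) = 2 + R/7 (b(h, R) = 6/7 + (8 - (0 - R))/7 = 6/7 + (8 - (-1)*R)/7 = 6/7 + (8 + R)/7 = 6/7 + (8/7 + R/7) = 2 + R/7)
G(E, L) = -5*E*L
161110*G(b(5, 5), W) = 161110*(-5*(2 + (1/7)*5)*(-3)) = 161110*(-5*(2 + 5/7)*(-3)) = 161110*(-5*19/7*(-3)) = 161110*(285/7) = 45916350/7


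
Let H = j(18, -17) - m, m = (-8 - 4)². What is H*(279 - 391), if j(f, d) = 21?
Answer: 13776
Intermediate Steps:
m = 144 (m = (-12)² = 144)
H = -123 (H = 21 - 1*144 = 21 - 144 = -123)
H*(279 - 391) = -123*(279 - 391) = -123*(-112) = 13776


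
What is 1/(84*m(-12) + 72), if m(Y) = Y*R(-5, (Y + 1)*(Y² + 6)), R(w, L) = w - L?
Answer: -1/1658088 ≈ -6.0310e-7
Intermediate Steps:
m(Y) = Y*(-5 - (1 + Y)*(6 + Y²)) (m(Y) = Y*(-5 - (Y + 1)*(Y² + 6)) = Y*(-5 - (1 + Y)*(6 + Y²)))
1/(84*m(-12) + 72) = 1/(84*(-1*(-12)*(11 + (-12)² + (-12)³ + 6*(-12))) + 72) = 1/(84*(-1*(-12)*(11 + 144 - 1728 - 72)) + 72) = 1/(84*(-1*(-12)*(-1645)) + 72) = 1/(84*(-19740) + 72) = 1/(-1658160 + 72) = 1/(-1658088) = -1/1658088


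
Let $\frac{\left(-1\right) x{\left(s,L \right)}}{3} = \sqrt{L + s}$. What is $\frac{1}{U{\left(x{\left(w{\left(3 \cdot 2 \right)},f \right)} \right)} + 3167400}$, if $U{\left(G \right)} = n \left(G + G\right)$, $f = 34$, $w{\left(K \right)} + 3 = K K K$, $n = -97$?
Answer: $\frac{263950}{836028257931} - \frac{97 \sqrt{247}}{1672056515862} \approx 3.1481 \cdot 10^{-7}$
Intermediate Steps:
$w{\left(K \right)} = -3 + K^{3}$ ($w{\left(K \right)} = -3 + K K K = -3 + K^{2} K = -3 + K^{3}$)
$x{\left(s,L \right)} = - 3 \sqrt{L + s}$
$U{\left(G \right)} = - 194 G$ ($U{\left(G \right)} = - 97 \left(G + G\right) = - 97 \cdot 2 G = - 194 G$)
$\frac{1}{U{\left(x{\left(w{\left(3 \cdot 2 \right)},f \right)} \right)} + 3167400} = \frac{1}{- 194 \left(- 3 \sqrt{34 - \left(3 - \left(3 \cdot 2\right)^{3}\right)}\right) + 3167400} = \frac{1}{- 194 \left(- 3 \sqrt{34 - \left(3 - 6^{3}\right)}\right) + 3167400} = \frac{1}{- 194 \left(- 3 \sqrt{34 + \left(-3 + 216\right)}\right) + 3167400} = \frac{1}{- 194 \left(- 3 \sqrt{34 + 213}\right) + 3167400} = \frac{1}{- 194 \left(- 3 \sqrt{247}\right) + 3167400} = \frac{1}{582 \sqrt{247} + 3167400} = \frac{1}{3167400 + 582 \sqrt{247}}$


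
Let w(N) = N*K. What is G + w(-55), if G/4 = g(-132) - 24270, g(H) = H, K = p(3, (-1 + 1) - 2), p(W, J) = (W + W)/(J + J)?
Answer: -195051/2 ≈ -97526.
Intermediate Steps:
p(W, J) = W/J (p(W, J) = (2*W)/((2*J)) = (2*W)*(1/(2*J)) = W/J)
K = -3/2 (K = 3/((-1 + 1) - 2) = 3/(0 - 2) = 3/(-2) = 3*(-½) = -3/2 ≈ -1.5000)
w(N) = -3*N/2 (w(N) = N*(-3/2) = -3*N/2)
G = -97608 (G = 4*(-132 - 24270) = 4*(-24402) = -97608)
G + w(-55) = -97608 - 3/2*(-55) = -97608 + 165/2 = -195051/2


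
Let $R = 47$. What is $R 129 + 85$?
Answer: $6148$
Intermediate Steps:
$R 129 + 85 = 47 \cdot 129 + 85 = 6063 + 85 = 6148$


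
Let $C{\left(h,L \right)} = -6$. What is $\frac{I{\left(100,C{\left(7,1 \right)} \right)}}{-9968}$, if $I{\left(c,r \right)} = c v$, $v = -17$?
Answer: $\frac{425}{2492} \approx 0.17055$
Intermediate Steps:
$I{\left(c,r \right)} = - 17 c$ ($I{\left(c,r \right)} = c \left(-17\right) = - 17 c$)
$\frac{I{\left(100,C{\left(7,1 \right)} \right)}}{-9968} = \frac{\left(-17\right) 100}{-9968} = \left(-1700\right) \left(- \frac{1}{9968}\right) = \frac{425}{2492}$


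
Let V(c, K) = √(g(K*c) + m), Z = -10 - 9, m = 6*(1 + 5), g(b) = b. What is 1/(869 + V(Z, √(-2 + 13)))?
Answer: 1/(869 + √(36 - 19*√11)) ≈ 0.0011507 - 6.883e-6*I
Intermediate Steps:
m = 36 (m = 6*6 = 36)
Z = -19
V(c, K) = √(36 + K*c) (V(c, K) = √(K*c + 36) = √(36 + K*c))
1/(869 + V(Z, √(-2 + 13))) = 1/(869 + √(36 + √(-2 + 13)*(-19))) = 1/(869 + √(36 + √11*(-19))) = 1/(869 + √(36 - 19*√11))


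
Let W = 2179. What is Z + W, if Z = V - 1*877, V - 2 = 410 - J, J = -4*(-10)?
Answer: 1674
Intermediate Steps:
J = 40
V = 372 (V = 2 + (410 - 1*40) = 2 + (410 - 40) = 2 + 370 = 372)
Z = -505 (Z = 372 - 1*877 = 372 - 877 = -505)
Z + W = -505 + 2179 = 1674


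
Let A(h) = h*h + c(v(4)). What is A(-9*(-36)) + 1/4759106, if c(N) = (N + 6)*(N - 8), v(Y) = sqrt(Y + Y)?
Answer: 499401547217/4759106 - 4*sqrt(2) ≈ 1.0493e+5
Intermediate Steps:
v(Y) = sqrt(2)*sqrt(Y) (v(Y) = sqrt(2*Y) = sqrt(2)*sqrt(Y))
c(N) = (-8 + N)*(6 + N) (c(N) = (6 + N)*(-8 + N) = (-8 + N)*(6 + N))
A(h) = -40 + h**2 - 4*sqrt(2) (A(h) = h*h + (-48 + (sqrt(2)*sqrt(4))**2 - 2*sqrt(2)*sqrt(4)) = h**2 + (-48 + (sqrt(2)*2)**2 - 2*sqrt(2)*2) = h**2 + (-48 + (2*sqrt(2))**2 - 4*sqrt(2)) = h**2 + (-48 + 8 - 4*sqrt(2)) = h**2 + (-40 - 4*sqrt(2)) = -40 + h**2 - 4*sqrt(2))
A(-9*(-36)) + 1/4759106 = (-40 + (-9*(-36))**2 - 4*sqrt(2)) + 1/4759106 = (-40 + 324**2 - 4*sqrt(2)) + 1/4759106 = (-40 + 104976 - 4*sqrt(2)) + 1/4759106 = (104936 - 4*sqrt(2)) + 1/4759106 = 499401547217/4759106 - 4*sqrt(2)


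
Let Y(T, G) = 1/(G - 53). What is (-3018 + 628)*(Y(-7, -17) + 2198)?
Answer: -36772301/7 ≈ -5.2532e+6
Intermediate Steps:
Y(T, G) = 1/(-53 + G)
(-3018 + 628)*(Y(-7, -17) + 2198) = (-3018 + 628)*(1/(-53 - 17) + 2198) = -2390*(1/(-70) + 2198) = -2390*(-1/70 + 2198) = -2390*153859/70 = -36772301/7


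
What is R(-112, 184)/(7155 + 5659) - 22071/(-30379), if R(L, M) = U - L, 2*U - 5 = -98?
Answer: 569615237/778553012 ≈ 0.73163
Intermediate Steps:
U = -93/2 (U = 5/2 + (½)*(-98) = 5/2 - 49 = -93/2 ≈ -46.500)
R(L, M) = -93/2 - L
R(-112, 184)/(7155 + 5659) - 22071/(-30379) = (-93/2 - 1*(-112))/(7155 + 5659) - 22071/(-30379) = (-93/2 + 112)/12814 - 22071*(-1/30379) = (131/2)*(1/12814) + 22071/30379 = 131/25628 + 22071/30379 = 569615237/778553012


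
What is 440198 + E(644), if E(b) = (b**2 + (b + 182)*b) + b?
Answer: 1387522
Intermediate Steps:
E(b) = b + b**2 + b*(182 + b) (E(b) = (b**2 + (182 + b)*b) + b = (b**2 + b*(182 + b)) + b = b + b**2 + b*(182 + b))
440198 + E(644) = 440198 + 644*(183 + 2*644) = 440198 + 644*(183 + 1288) = 440198 + 644*1471 = 440198 + 947324 = 1387522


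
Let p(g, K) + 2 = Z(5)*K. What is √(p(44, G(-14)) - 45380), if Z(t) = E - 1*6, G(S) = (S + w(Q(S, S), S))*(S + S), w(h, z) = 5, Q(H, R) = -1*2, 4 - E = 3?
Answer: I*√46642 ≈ 215.97*I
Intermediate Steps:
E = 1 (E = 4 - 1*3 = 4 - 3 = 1)
Q(H, R) = -2
G(S) = 2*S*(5 + S) (G(S) = (S + 5)*(S + S) = (5 + S)*(2*S) = 2*S*(5 + S))
Z(t) = -5 (Z(t) = 1 - 1*6 = 1 - 6 = -5)
p(g, K) = -2 - 5*K
√(p(44, G(-14)) - 45380) = √((-2 - 10*(-14)*(5 - 14)) - 45380) = √((-2 - 10*(-14)*(-9)) - 45380) = √((-2 - 5*252) - 45380) = √((-2 - 1260) - 45380) = √(-1262 - 45380) = √(-46642) = I*√46642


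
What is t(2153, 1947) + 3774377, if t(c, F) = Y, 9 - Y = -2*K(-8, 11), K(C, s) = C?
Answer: 3774370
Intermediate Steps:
Y = -7 (Y = 9 - (-2)*(-8) = 9 - 1*16 = 9 - 16 = -7)
t(c, F) = -7
t(2153, 1947) + 3774377 = -7 + 3774377 = 3774370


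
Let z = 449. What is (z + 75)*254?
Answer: 133096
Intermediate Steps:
(z + 75)*254 = (449 + 75)*254 = 524*254 = 133096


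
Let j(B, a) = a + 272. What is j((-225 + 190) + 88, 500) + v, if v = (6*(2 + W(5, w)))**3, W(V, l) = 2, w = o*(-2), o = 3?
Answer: 14596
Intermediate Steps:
w = -6 (w = 3*(-2) = -6)
j(B, a) = 272 + a
v = 13824 (v = (6*(2 + 2))**3 = (6*4)**3 = 24**3 = 13824)
j((-225 + 190) + 88, 500) + v = (272 + 500) + 13824 = 772 + 13824 = 14596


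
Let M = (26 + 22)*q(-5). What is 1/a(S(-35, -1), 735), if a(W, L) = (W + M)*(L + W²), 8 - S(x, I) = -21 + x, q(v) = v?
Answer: -1/850256 ≈ -1.1761e-6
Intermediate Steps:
S(x, I) = 29 - x (S(x, I) = 8 - (-21 + x) = 8 + (21 - x) = 29 - x)
M = -240 (M = (26 + 22)*(-5) = 48*(-5) = -240)
a(W, L) = (-240 + W)*(L + W²) (a(W, L) = (W - 240)*(L + W²) = (-240 + W)*(L + W²))
1/a(S(-35, -1), 735) = 1/((29 - 1*(-35))³ - 240*735 - 240*(29 - 1*(-35))² + 735*(29 - 1*(-35))) = 1/((29 + 35)³ - 176400 - 240*(29 + 35)² + 735*(29 + 35)) = 1/(64³ - 176400 - 240*64² + 735*64) = 1/(262144 - 176400 - 240*4096 + 47040) = 1/(262144 - 176400 - 983040 + 47040) = 1/(-850256) = -1/850256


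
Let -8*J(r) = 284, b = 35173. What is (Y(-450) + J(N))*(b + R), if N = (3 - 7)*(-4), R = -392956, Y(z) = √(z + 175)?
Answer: 25402593/2 - 1788915*I*√11 ≈ 1.2701e+7 - 5.9332e+6*I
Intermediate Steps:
Y(z) = √(175 + z)
N = 16 (N = -4*(-4) = 16)
J(r) = -71/2 (J(r) = -⅛*284 = -71/2)
(Y(-450) + J(N))*(b + R) = (√(175 - 450) - 71/2)*(35173 - 392956) = (√(-275) - 71/2)*(-357783) = (5*I*√11 - 71/2)*(-357783) = (-71/2 + 5*I*√11)*(-357783) = 25402593/2 - 1788915*I*√11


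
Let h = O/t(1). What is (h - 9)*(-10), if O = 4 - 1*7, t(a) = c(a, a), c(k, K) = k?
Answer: 120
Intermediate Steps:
t(a) = a
O = -3 (O = 4 - 7 = -3)
h = -3 (h = -3/1 = -3*1 = -3)
(h - 9)*(-10) = (-3 - 9)*(-10) = -12*(-10) = 120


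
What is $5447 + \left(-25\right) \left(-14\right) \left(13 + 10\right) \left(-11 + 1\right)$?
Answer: $-75053$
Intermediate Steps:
$5447 + \left(-25\right) \left(-14\right) \left(13 + 10\right) \left(-11 + 1\right) = 5447 + 350 \cdot 23 \left(-10\right) = 5447 + 350 \left(-230\right) = 5447 - 80500 = -75053$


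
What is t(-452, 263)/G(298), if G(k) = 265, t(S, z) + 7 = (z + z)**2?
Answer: 276669/265 ≈ 1044.0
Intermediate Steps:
t(S, z) = -7 + 4*z**2 (t(S, z) = -7 + (z + z)**2 = -7 + (2*z)**2 = -7 + 4*z**2)
t(-452, 263)/G(298) = (-7 + 4*263**2)/265 = (-7 + 4*69169)*(1/265) = (-7 + 276676)*(1/265) = 276669*(1/265) = 276669/265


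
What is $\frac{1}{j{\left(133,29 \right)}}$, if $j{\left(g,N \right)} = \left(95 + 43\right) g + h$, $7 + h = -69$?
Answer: $\frac{1}{18278} \approx 5.4711 \cdot 10^{-5}$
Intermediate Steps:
$h = -76$ ($h = -7 - 69 = -76$)
$j{\left(g,N \right)} = -76 + 138 g$ ($j{\left(g,N \right)} = \left(95 + 43\right) g - 76 = 138 g - 76 = -76 + 138 g$)
$\frac{1}{j{\left(133,29 \right)}} = \frac{1}{-76 + 138 \cdot 133} = \frac{1}{-76 + 18354} = \frac{1}{18278}$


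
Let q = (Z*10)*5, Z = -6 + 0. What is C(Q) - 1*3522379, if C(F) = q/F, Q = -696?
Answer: -204297957/58 ≈ -3.5224e+6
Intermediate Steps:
Z = -6
q = -300 (q = -6*10*5 = -60*5 = -300)
C(F) = -300/F
C(Q) - 1*3522379 = -300/(-696) - 1*3522379 = -300*(-1/696) - 3522379 = 25/58 - 3522379 = -204297957/58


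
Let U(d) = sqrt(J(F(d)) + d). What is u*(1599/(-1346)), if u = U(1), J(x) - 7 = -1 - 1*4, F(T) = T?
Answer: -1599*sqrt(3)/1346 ≈ -2.0576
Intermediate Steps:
J(x) = 2 (J(x) = 7 + (-1 - 1*4) = 7 + (-1 - 4) = 7 - 5 = 2)
U(d) = sqrt(2 + d)
u = sqrt(3) (u = sqrt(2 + 1) = sqrt(3) ≈ 1.7320)
u*(1599/(-1346)) = sqrt(3)*(1599/(-1346)) = sqrt(3)*(1599*(-1/1346)) = sqrt(3)*(-1599/1346) = -1599*sqrt(3)/1346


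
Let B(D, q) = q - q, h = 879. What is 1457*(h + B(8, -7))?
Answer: 1280703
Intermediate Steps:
B(D, q) = 0
1457*(h + B(8, -7)) = 1457*(879 + 0) = 1457*879 = 1280703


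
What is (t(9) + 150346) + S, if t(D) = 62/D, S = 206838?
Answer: 3214718/9 ≈ 3.5719e+5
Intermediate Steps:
(t(9) + 150346) + S = (62/9 + 150346) + 206838 = 1353176/9 + 206838 = 3214718/9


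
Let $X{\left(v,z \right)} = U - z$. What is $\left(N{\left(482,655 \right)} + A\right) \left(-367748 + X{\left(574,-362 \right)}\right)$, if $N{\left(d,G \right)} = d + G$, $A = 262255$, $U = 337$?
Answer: $-96677770208$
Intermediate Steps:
$X{\left(v,z \right)} = 337 - z$
$N{\left(d,G \right)} = G + d$
$\left(N{\left(482,655 \right)} + A\right) \left(-367748 + X{\left(574,-362 \right)}\right) = \left(\left(655 + 482\right) + 262255\right) \left(-367748 + \left(337 - -362\right)\right) = \left(1137 + 262255\right) \left(-367748 + \left(337 + 362\right)\right) = 263392 \left(-367748 + 699\right) = 263392 \left(-367049\right) = -96677770208$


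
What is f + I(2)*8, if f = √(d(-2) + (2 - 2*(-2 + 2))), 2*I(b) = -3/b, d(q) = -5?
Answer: -6 + I*√3 ≈ -6.0 + 1.732*I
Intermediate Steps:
I(b) = -3/(2*b) (I(b) = (-3/b)/2 = -3/(2*b))
f = I*√3 (f = √(-5 + (2 - 2*(-2 + 2))) = √(-5 + (2 - 2*0)) = √(-5 + (2 - 1*0)) = √(-5 + (2 + 0)) = √(-5 + 2) = √(-3) = I*√3 ≈ 1.732*I)
f + I(2)*8 = I*√3 - 3/2/2*8 = I*√3 - 3/2*½*8 = I*√3 - ¾*8 = I*√3 - 6 = -6 + I*√3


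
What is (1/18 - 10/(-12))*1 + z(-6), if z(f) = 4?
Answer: 44/9 ≈ 4.8889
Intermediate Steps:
(1/18 - 10/(-12))*1 + z(-6) = (1/18 - 10/(-12))*1 + 4 = (1*(1/18) - 10*(-1/12))*1 + 4 = (1/18 + 5/6)*1 + 4 = (8/9)*1 + 4 = 8/9 + 4 = 44/9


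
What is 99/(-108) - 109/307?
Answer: -4685/3684 ≈ -1.2717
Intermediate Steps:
99/(-108) - 109/307 = 99*(-1/108) - 109*1/307 = -11/12 - 109/307 = -4685/3684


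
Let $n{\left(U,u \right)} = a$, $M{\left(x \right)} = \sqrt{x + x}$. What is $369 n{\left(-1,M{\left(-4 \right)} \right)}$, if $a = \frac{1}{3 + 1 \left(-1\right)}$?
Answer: $\frac{369}{2} \approx 184.5$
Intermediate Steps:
$M{\left(x \right)} = \sqrt{2} \sqrt{x}$ ($M{\left(x \right)} = \sqrt{2 x} = \sqrt{2} \sqrt{x}$)
$a = \frac{1}{2}$ ($a = \frac{1}{3 - 1} = \frac{1}{2} \approx 0.5$)
$n{\left(U,u \right)} = \frac{1}{2}$
$369 n{\left(-1,M{\left(-4 \right)} \right)} = 369 \cdot \frac{1}{2} = \frac{369}{2}$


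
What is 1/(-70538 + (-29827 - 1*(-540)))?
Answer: -1/99825 ≈ -1.0018e-5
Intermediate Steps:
1/(-70538 + (-29827 - 1*(-540))) = 1/(-70538 + (-29827 + 540)) = 1/(-70538 - 29287) = 1/(-99825) = -1/99825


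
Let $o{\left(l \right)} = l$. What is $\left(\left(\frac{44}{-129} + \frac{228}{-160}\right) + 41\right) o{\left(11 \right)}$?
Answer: $\frac{2226917}{5160} \approx 431.57$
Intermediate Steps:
$\left(\left(\frac{44}{-129} + \frac{228}{-160}\right) + 41\right) o{\left(11 \right)} = \left(\left(\frac{44}{-129} + \frac{228}{-160}\right) + 41\right) 11 = \left(\left(44 \left(- \frac{1}{129}\right) + 228 \left(- \frac{1}{160}\right)\right) + 41\right) 11 = \left(\left(- \frac{44}{129} - \frac{57}{40}\right) + 41\right) 11 = \left(- \frac{9113}{5160} + 41\right) 11 = \frac{202447}{5160} \cdot 11 = \frac{2226917}{5160}$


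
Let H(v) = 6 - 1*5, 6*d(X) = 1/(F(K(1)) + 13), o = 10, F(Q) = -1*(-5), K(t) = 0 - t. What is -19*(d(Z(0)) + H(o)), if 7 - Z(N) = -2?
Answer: -2071/108 ≈ -19.176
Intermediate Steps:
Z(N) = 9 (Z(N) = 7 - 1*(-2) = 7 + 2 = 9)
K(t) = -t
F(Q) = 5
d(X) = 1/108 (d(X) = 1/(6*(5 + 13)) = (⅙)/18 = (⅙)*(1/18) = 1/108)
H(v) = 1 (H(v) = 6 - 5 = 1)
-19*(d(Z(0)) + H(o)) = -19*(1/108 + 1) = -19*109/108 = -2071/108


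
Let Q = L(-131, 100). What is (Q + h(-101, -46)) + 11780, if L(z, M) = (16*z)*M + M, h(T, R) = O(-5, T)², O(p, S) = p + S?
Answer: -186484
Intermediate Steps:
O(p, S) = S + p
h(T, R) = (-5 + T)² (h(T, R) = (T - 5)² = (-5 + T)²)
L(z, M) = M + 16*M*z (L(z, M) = 16*M*z + M = M + 16*M*z)
Q = -209500 (Q = 100*(1 + 16*(-131)) = 100*(1 - 2096) = 100*(-2095) = -209500)
(Q + h(-101, -46)) + 11780 = (-209500 + (-5 - 101)²) + 11780 = (-209500 + (-106)²) + 11780 = (-209500 + 11236) + 11780 = -198264 + 11780 = -186484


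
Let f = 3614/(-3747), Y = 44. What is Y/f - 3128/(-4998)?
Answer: -11951554/265629 ≈ -44.993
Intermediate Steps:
f = -3614/3747 (f = 3614*(-1/3747) = -3614/3747 ≈ -0.96451)
Y/f - 3128/(-4998) = 44/(-3614/3747) - 3128/(-4998) = 44*(-3747/3614) - 3128*(-1/4998) = -82434/1807 + 92/147 = -11951554/265629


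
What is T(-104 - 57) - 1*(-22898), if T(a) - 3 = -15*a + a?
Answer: 25155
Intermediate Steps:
T(a) = 3 - 14*a (T(a) = 3 + (-15*a + a) = 3 - 14*a)
T(-104 - 57) - 1*(-22898) = (3 - 14*(-104 - 57)) - 1*(-22898) = (3 - 14*(-161)) + 22898 = (3 + 2254) + 22898 = 2257 + 22898 = 25155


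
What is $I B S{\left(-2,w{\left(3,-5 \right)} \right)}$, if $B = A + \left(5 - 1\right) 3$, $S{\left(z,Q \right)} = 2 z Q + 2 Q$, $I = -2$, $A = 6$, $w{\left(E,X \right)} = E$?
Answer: $216$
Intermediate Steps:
$S{\left(z,Q \right)} = 2 Q + 2 Q z$ ($S{\left(z,Q \right)} = 2 Q z + 2 Q = 2 Q + 2 Q z$)
$B = 18$ ($B = 6 + \left(5 - 1\right) 3 = 6 + 4 \cdot 3 = 6 + 12 = 18$)
$I B S{\left(-2,w{\left(3,-5 \right)} \right)} = \left(-2\right) 18 \cdot 2 \cdot 3 \left(1 - 2\right) = - 36 \cdot 2 \cdot 3 \left(-1\right) = \left(-36\right) \left(-6\right) = 216$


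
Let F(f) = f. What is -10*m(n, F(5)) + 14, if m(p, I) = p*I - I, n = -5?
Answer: 314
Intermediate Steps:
m(p, I) = -I + I*p (m(p, I) = I*p - I = -I + I*p)
-10*m(n, F(5)) + 14 = -50*(-1 - 5) + 14 = -50*(-6) + 14 = -10*(-30) + 14 = 300 + 14 = 314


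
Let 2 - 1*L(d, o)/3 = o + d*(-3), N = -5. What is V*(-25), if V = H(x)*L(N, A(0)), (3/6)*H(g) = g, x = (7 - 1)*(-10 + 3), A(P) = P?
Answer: -81900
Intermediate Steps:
L(d, o) = 6 - 3*o + 9*d (L(d, o) = 6 - 3*(o + d*(-3)) = 6 - 3*(o - 3*d) = 6 + (-3*o + 9*d) = 6 - 3*o + 9*d)
x = -42 (x = 6*(-7) = -42)
H(g) = 2*g
V = 3276 (V = (2*(-42))*(6 - 3*0 + 9*(-5)) = -84*(6 + 0 - 45) = -84*(-39) = 3276)
V*(-25) = 3276*(-25) = -81900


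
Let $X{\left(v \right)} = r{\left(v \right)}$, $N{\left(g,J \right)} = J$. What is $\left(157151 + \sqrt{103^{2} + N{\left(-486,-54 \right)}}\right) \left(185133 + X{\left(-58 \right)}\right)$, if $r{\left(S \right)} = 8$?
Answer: $29095093291 + 185141 \sqrt{10555} \approx 2.9114 \cdot 10^{10}$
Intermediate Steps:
$X{\left(v \right)} = 8$
$\left(157151 + \sqrt{103^{2} + N{\left(-486,-54 \right)}}\right) \left(185133 + X{\left(-58 \right)}\right) = \left(157151 + \sqrt{103^{2} - 54}\right) \left(185133 + 8\right) = \left(157151 + \sqrt{10609 - 54}\right) 185141 = \left(157151 + \sqrt{10555}\right) 185141 = 29095093291 + 185141 \sqrt{10555}$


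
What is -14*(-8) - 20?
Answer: 92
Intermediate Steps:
-14*(-8) - 20 = 112 - 20 = 92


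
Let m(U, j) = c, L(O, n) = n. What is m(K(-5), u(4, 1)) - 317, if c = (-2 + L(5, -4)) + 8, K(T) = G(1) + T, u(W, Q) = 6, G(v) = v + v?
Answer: -315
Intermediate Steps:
G(v) = 2*v
K(T) = 2 + T (K(T) = 2*1 + T = 2 + T)
c = 2 (c = (-2 - 4) + 8 = -6 + 8 = 2)
m(U, j) = 2
m(K(-5), u(4, 1)) - 317 = 2 - 317 = -315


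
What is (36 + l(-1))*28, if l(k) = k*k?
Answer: 1036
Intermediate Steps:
l(k) = k²
(36 + l(-1))*28 = (36 + (-1)²)*28 = (36 + 1)*28 = 37*28 = 1036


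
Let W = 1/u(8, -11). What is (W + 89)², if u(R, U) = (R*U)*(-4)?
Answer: 981506241/123904 ≈ 7921.5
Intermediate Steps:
u(R, U) = -4*R*U
W = 1/352 (W = 1/(-4*8*(-11)) = 1/352 ≈ 0.0028409)
(W + 89)² = (1/352 + 89)² = (31329/352)² = 981506241/123904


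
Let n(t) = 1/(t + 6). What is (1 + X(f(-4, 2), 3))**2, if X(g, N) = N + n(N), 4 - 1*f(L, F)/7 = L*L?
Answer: 1369/81 ≈ 16.901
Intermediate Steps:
n(t) = 1/(6 + t)
f(L, F) = 28 - 7*L**2 (f(L, F) = 28 - 7*L*L = 28 - 7*L**2)
X(g, N) = N + 1/(6 + N)
(1 + X(f(-4, 2), 3))**2 = (1 + (1 + 3*(6 + 3))/(6 + 3))**2 = (1 + (1 + 3*9)/9)**2 = (1 + (1 + 27)/9)**2 = (1 + (1/9)*28)**2 = (1 + 28/9)**2 = (37/9)**2 = 1369/81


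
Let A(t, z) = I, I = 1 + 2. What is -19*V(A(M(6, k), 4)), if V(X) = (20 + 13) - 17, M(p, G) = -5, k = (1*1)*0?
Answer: -304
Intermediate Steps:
k = 0 (k = 1*0 = 0)
I = 3
A(t, z) = 3
V(X) = 16 (V(X) = 33 - 17 = 16)
-19*V(A(M(6, k), 4)) = -19*16 = -304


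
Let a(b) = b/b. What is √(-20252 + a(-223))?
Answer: I*√20251 ≈ 142.31*I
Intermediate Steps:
a(b) = 1
√(-20252 + a(-223)) = √(-20252 + 1) = √(-20251) = I*√20251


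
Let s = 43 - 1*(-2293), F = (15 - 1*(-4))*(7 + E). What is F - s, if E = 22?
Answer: -1785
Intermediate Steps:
F = 551 (F = (15 - 1*(-4))*(7 + 22) = (15 + 4)*29 = 19*29 = 551)
s = 2336 (s = 43 + 2293 = 2336)
F - s = 551 - 1*2336 = 551 - 2336 = -1785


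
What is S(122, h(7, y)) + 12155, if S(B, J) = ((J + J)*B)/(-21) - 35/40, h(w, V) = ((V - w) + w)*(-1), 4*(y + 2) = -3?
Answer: 2036525/168 ≈ 12122.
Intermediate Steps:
y = -11/4 (y = -2 + (¼)*(-3) = -2 - ¾ = -11/4 ≈ -2.7500)
h(w, V) = -V (h(w, V) = V*(-1) = -V)
S(B, J) = -7/8 - 2*B*J/21 (S(B, J) = ((2*J)*B)*(-1/21) - 35*1/40 = (2*B*J)*(-1/21) - 7/8 = -2*B*J/21 - 7/8 = -7/8 - 2*B*J/21)
S(122, h(7, y)) + 12155 = (-7/8 - 2/21*122*(-1*(-11/4))) + 12155 = (-7/8 - 2/21*122*11/4) + 12155 = (-7/8 - 671/21) + 12155 = -5515/168 + 12155 = 2036525/168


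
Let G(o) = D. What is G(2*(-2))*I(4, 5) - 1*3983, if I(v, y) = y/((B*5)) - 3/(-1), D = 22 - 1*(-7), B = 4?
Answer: -15555/4 ≈ -3888.8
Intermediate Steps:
D = 29 (D = 22 + 7 = 29)
G(o) = 29
I(v, y) = 3 + y/20 (I(v, y) = y/((4*5)) - 3/(-1) = y/20 - 3*(-1) = y*(1/20) + 3 = y/20 + 3 = 3 + y/20)
G(2*(-2))*I(4, 5) - 1*3983 = 29*(3 + (1/20)*5) - 1*3983 = 29*(3 + ¼) - 3983 = 29*(13/4) - 3983 = 377/4 - 3983 = -15555/4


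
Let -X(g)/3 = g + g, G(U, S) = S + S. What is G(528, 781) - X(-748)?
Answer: -2926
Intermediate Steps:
G(U, S) = 2*S
X(g) = -6*g (X(g) = -3*(g + g) = -6*g)
G(528, 781) - X(-748) = 2*781 - (-6)*(-748) = 1562 - 1*4488 = 1562 - 4488 = -2926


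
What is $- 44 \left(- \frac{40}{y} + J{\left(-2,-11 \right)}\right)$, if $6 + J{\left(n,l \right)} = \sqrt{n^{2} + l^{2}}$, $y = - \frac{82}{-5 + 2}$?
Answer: $\frac{13464}{41} - 220 \sqrt{5} \approx -163.54$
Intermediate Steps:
$y = \frac{82}{3}$ ($y = - \frac{82}{-3} = \left(-82\right) \left(- \frac{1}{3}\right) = \frac{82}{3} \approx 27.333$)
$J{\left(n,l \right)} = -6 + \sqrt{l^{2} + n^{2}}$ ($J{\left(n,l \right)} = -6 + \sqrt{n^{2} + l^{2}} = -6 + \sqrt{l^{2} + n^{2}}$)
$- 44 \left(- \frac{40}{y} + J{\left(-2,-11 \right)}\right) = - 44 \left(- \frac{40}{\frac{82}{3}} - \left(6 - \sqrt{\left(-11\right)^{2} + \left(-2\right)^{2}}\right)\right) = - 44 \left(\left(-40\right) \frac{3}{82} - \left(6 - \sqrt{121 + 4}\right)\right) = - 44 \left(- \frac{60}{41} - \left(6 - \sqrt{125}\right)\right) = - 44 \left(- \frac{60}{41} - \left(6 - 5 \sqrt{5}\right)\right) = - 44 \left(- \frac{306}{41} + 5 \sqrt{5}\right) = \frac{13464}{41} - 220 \sqrt{5}$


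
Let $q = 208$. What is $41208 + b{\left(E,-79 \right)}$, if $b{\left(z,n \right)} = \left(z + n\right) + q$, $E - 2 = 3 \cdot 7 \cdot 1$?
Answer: $41360$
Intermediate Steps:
$E = 23$ ($E = 2 + 3 \cdot 7 \cdot 1 = 2 + 21 \cdot 1 = 2 + 21 = 23$)
$b{\left(z,n \right)} = 208 + n + z$ ($b{\left(z,n \right)} = \left(z + n\right) + 208 = \left(n + z\right) + 208 = 208 + n + z$)
$41208 + b{\left(E,-79 \right)} = 41208 + \left(208 - 79 + 23\right) = 41208 + 152 = 41360$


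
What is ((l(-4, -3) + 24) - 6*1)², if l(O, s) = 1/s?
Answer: 2809/9 ≈ 312.11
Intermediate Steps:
((l(-4, -3) + 24) - 6*1)² = ((1/(-3) + 24) - 6*1)² = ((-⅓ + 24) - 6)² = (71/3 - 6)² = (53/3)² = 2809/9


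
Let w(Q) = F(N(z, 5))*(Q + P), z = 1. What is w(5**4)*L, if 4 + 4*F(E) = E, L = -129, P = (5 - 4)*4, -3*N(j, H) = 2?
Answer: 189329/2 ≈ 94665.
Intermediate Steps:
N(j, H) = -2/3 (N(j, H) = -1/3*2 = -2/3)
P = 4 (P = 1*4 = 4)
F(E) = -1 + E/4
w(Q) = -14/3 - 7*Q/6 (w(Q) = (-1 + (1/4)*(-2/3))*(Q + 4) = (-1 - 1/6)*(4 + Q) = -7*(4 + Q)/6 = -14/3 - 7*Q/6)
w(5**4)*L = (-14/3 - 7/6*5**4)*(-129) = (-14/3 - 7/6*625)*(-129) = (-14/3 - 4375/6)*(-129) = -4403/6*(-129) = 189329/2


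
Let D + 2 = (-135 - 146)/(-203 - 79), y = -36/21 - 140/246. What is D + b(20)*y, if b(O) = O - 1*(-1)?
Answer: -566015/11562 ≈ -48.955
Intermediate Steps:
y = -1966/861 (y = -36*1/21 - 140*1/246 = -12/7 - 70/123 = -1966/861 ≈ -2.2834)
D = -283/282 (D = -2 + (-135 - 146)/(-203 - 79) = -2 - 281/(-282) = -2 - 281*(-1/282) = -2 + 281/282 = -283/282 ≈ -1.0035)
b(O) = 1 + O (b(O) = O + 1 = 1 + O)
D + b(20)*y = -283/282 + (1 + 20)*(-1966/861) = -283/282 + 21*(-1966/861) = -283/282 - 1966/41 = -566015/11562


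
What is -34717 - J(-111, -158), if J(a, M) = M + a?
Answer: -34448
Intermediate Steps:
-34717 - J(-111, -158) = -34717 - (-158 - 111) = -34717 - 1*(-269) = -34717 + 269 = -34448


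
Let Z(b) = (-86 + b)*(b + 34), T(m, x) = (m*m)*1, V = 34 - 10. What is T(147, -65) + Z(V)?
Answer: 18013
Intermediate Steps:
V = 24
T(m, x) = m² (T(m, x) = m²*1 = m²)
Z(b) = (-86 + b)*(34 + b)
T(147, -65) + Z(V) = 147² + (-2924 + 24² - 52*24) = 21609 + (-2924 + 576 - 1248) = 21609 - 3596 = 18013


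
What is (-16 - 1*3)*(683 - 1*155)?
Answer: -10032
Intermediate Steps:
(-16 - 1*3)*(683 - 1*155) = (-16 - 3)*(683 - 155) = -19*528 = -10032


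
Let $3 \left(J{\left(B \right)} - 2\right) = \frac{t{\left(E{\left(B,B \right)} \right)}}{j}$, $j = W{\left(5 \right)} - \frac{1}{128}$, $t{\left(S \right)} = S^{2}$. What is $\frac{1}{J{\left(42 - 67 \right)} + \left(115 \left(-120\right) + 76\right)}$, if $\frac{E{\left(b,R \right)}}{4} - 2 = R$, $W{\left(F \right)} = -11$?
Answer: $- \frac{4227}{59086286} \approx -7.1539 \cdot 10^{-5}$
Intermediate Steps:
$E{\left(b,R \right)} = 8 + 4 R$
$j = - \frac{1409}{128}$ ($j = -11 - \frac{1}{128} = - \frac{1409}{128} \approx -11.008$)
$J{\left(B \right)} = 2 - \frac{128 \left(8 + 4 B\right)^{2}}{4227}$ ($J{\left(B \right)} = 2 + \frac{\left(8 + 4 B\right)^{2} \frac{1}{- \frac{1409}{128}}}{3} = 2 + \frac{\left(8 + 4 B\right)^{2} \left(- \frac{128}{1409}\right)}{3} = 2 + \frac{\left(- \frac{128}{1409}\right) \left(8 + 4 B\right)^{2}}{3} = 2 - \frac{128 \left(8 + 4 B\right)^{2}}{4227}$)
$\frac{1}{J{\left(42 - 67 \right)} + \left(115 \left(-120\right) + 76\right)} = \frac{1}{\left(2 - \frac{2048 \left(2 + \left(42 - 67\right)\right)^{2}}{4227}\right) + \left(115 \left(-120\right) + 76\right)} = \frac{1}{\left(2 - \frac{2048 \left(2 - 25\right)^{2}}{4227}\right) + \left(-13800 + 76\right)} = \frac{1}{\left(2 - \frac{2048 \left(-23\right)^{2}}{4227}\right) - 13724} = \frac{1}{\left(2 - \frac{1083392}{4227}\right) - 13724} = \frac{1}{- \frac{1074938}{4227} - 13724} = \frac{1}{- \frac{59086286}{4227}} = - \frac{4227}{59086286}$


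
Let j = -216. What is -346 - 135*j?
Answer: 28814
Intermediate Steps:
-346 - 135*j = -346 - 135*(-216) = -346 + 29160 = 28814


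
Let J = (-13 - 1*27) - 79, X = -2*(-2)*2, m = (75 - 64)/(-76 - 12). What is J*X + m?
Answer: -7617/8 ≈ -952.13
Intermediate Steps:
m = -⅛ (m = 11/(-88) = 11*(-1/88) = -⅛ ≈ -0.12500)
X = 8 (X = 4*2 = 8)
J = -119 (J = (-13 - 27) - 79 = -40 - 79 = -119)
J*X + m = -119*8 - ⅛ = -952 - ⅛ = -7617/8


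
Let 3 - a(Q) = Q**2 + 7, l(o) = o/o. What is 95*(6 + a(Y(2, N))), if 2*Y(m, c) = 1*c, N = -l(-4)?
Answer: 665/4 ≈ 166.25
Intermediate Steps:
l(o) = 1
N = -1 (N = -1*1 = -1)
Y(m, c) = c/2 (Y(m, c) = (1*c)/2 = c/2)
a(Q) = -4 - Q**2 (a(Q) = 3 - (Q**2 + 7) = 3 - (7 + Q**2) = 3 + (-7 - Q**2) = -4 - Q**2)
95*(6 + a(Y(2, N))) = 95*(6 + (-4 - ((1/2)*(-1))**2)) = 95*(6 + (-4 - (-1/2)**2)) = 95*(6 + (-4 - 1*1/4)) = 95*(6 + (-4 - 1/4)) = 95*(6 - 17/4) = 95*(7/4) = 665/4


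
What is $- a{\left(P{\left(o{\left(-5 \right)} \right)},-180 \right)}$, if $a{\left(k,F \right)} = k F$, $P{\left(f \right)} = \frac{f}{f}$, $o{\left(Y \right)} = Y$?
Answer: $180$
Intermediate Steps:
$P{\left(f \right)} = 1$
$a{\left(k,F \right)} = F k$
$- a{\left(P{\left(o{\left(-5 \right)} \right)},-180 \right)} = - \left(-180\right) 1 = \left(-1\right) \left(-180\right) = 180$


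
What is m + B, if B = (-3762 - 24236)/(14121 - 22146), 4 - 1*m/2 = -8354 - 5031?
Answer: 214921448/8025 ≈ 26782.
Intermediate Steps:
m = 26778 (m = 8 - 2*(-8354 - 5031) = 8 - 2*(-13385) = 8 + 26770 = 26778)
B = 27998/8025 (B = -27998/(-8025) = -27998*(-1/8025) = 27998/8025 ≈ 3.4888)
m + B = 26778 + 27998/8025 = 214921448/8025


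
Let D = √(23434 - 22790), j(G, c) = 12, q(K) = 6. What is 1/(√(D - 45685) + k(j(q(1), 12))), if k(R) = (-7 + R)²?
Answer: 1/(25 + I*√(45685 - 2*√161)) ≈ 0.00054014 - 0.0046167*I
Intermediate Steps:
D = 2*√161 (D = √644 = 2*√161 ≈ 25.377)
1/(√(D - 45685) + k(j(q(1), 12))) = 1/(√(2*√161 - 45685) + (-7 + 12)²) = 1/(√(-45685 + 2*√161) + 5²) = 1/(√(-45685 + 2*√161) + 25) = 1/(25 + √(-45685 + 2*√161))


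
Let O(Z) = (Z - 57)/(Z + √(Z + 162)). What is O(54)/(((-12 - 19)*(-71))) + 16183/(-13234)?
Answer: -445244713/364100425 + √6/330150 ≈ -1.2229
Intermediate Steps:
O(Z) = (-57 + Z)/(Z + √(162 + Z))
O(54)/(((-12 - 19)*(-71))) + 16183/(-13234) = ((-57 + 54)/(54 + √(162 + 54)))/(((-12 - 19)*(-71))) + 16183/(-13234) = (-3/(54 + √216))/((-31*(-71))) + 16183*(-1/13234) = (-3/(54 + 6*√6))/2201 - 16183/13234 = -3/(54 + 6*√6)*(1/2201) - 16183/13234 = -3/(2201*(54 + 6*√6)) - 16183/13234 = -16183/13234 - 3/(2201*(54 + 6*√6))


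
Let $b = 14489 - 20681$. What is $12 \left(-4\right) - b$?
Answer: $6144$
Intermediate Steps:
$b = -6192$ ($b = 14489 - 20681 = -6192$)
$12 \left(-4\right) - b = 12 \left(-4\right) - -6192 = -48 + 6192 = 6144$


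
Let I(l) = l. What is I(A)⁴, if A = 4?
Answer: 256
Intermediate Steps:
I(A)⁴ = 4⁴ = 256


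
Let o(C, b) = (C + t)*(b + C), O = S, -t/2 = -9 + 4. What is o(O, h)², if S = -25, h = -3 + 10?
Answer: 72900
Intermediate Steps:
h = 7
t = 10 (t = -2*(-9 + 4) = -2*(-5) = 10)
O = -25
o(C, b) = (10 + C)*(C + b) (o(C, b) = (C + 10)*(b + C) = (10 + C)*(C + b))
o(O, h)² = ((-25)² + 10*(-25) + 10*7 - 25*7)² = (625 - 250 + 70 - 175)² = 270² = 72900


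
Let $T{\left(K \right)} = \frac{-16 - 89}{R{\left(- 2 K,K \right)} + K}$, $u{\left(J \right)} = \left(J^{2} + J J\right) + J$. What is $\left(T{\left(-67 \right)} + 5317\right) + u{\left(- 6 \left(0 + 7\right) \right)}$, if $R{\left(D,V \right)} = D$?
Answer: $\frac{589696}{67} \approx 8801.4$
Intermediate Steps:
$u{\left(J \right)} = J + 2 J^{2}$ ($u{\left(J \right)} = \left(J^{2} + J^{2}\right) + J = 2 J^{2} + J = J + 2 J^{2}$)
$T{\left(K \right)} = \frac{105}{K}$ ($T{\left(K \right)} = \frac{-16 - 89}{- 2 K + K} = - \frac{105}{\left(-1\right) K} = - 105 \left(- \frac{1}{K}\right) = \frac{105}{K}$)
$\left(T{\left(-67 \right)} + 5317\right) + u{\left(- 6 \left(0 + 7\right) \right)} = \left(\frac{105}{-67} + 5317\right) + - 6 \left(0 + 7\right) \left(1 + 2 \left(- 6 \left(0 + 7\right)\right)\right) = \left(105 \left(- \frac{1}{67}\right) + 5317\right) + \left(-6\right) 7 \left(1 + 2 \left(\left(-6\right) 7\right)\right) = \left(- \frac{105}{67} + 5317\right) - 42 \left(1 + 2 \left(-42\right)\right) = \frac{356134}{67} - 42 \left(1 - 84\right) = \frac{356134}{67} - -3486 = \frac{356134}{67} + 3486 = \frac{589696}{67}$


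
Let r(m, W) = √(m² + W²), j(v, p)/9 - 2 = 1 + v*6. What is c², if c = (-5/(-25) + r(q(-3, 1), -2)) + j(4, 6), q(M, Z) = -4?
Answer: 1479156/25 + 4864*√5/5 ≈ 61342.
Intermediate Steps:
j(v, p) = 27 + 54*v (j(v, p) = 18 + 9*(1 + v*6) = 18 + 9*(1 + 6*v) = 18 + (9 + 54*v) = 27 + 54*v)
r(m, W) = √(W² + m²)
c = 1216/5 + 2*√5 (c = (-5/(-25) + √((-2)² + (-4)²)) + (27 + 54*4) = (-5*(-1/25) + √(4 + 16)) + (27 + 216) = (⅕ + √20) + 243 = (⅕ + 2*√5) + 243 = 1216/5 + 2*√5 ≈ 247.67)
c² = (1216/5 + 2*√5)²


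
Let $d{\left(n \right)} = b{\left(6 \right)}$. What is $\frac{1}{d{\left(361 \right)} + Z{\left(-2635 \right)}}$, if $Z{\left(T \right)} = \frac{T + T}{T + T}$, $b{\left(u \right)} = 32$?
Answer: $\frac{1}{33} \approx 0.030303$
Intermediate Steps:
$d{\left(n \right)} = 32$
$Z{\left(T \right)} = 1$ ($Z{\left(T \right)} = \frac{2 T}{2 T} = 2 T \frac{1}{2 T} = 1$)
$\frac{1}{d{\left(361 \right)} + Z{\left(-2635 \right)}} = \frac{1}{32 + 1} = \frac{1}{33}$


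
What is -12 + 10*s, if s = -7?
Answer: -82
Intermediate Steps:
-12 + 10*s = -12 + 10*(-7) = -12 - 70 = -82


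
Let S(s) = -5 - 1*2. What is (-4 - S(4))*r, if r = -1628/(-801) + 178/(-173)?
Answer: 139066/46191 ≈ 3.0107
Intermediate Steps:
S(s) = -7 (S(s) = -5 - 2 = -7)
r = 139066/138573 (r = -1628*(-1/801) + 178*(-1/173) = 1628/801 - 178/173 = 139066/138573 ≈ 1.0036)
(-4 - S(4))*r = (-4 - 1*(-7))*(139066/138573) = (-4 + 7)*(139066/138573) = 3*(139066/138573) = 139066/46191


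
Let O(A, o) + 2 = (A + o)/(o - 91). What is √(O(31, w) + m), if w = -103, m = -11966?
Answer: 2*I*√28150855/97 ≈ 109.4*I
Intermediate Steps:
O(A, o) = -2 + (A + o)/(-91 + o) (O(A, o) = -2 + (A + o)/(o - 91) = -2 + (A + o)/(-91 + o))
√(O(31, w) + m) = √((182 + 31 - 1*(-103))/(-91 - 103) - 11966) = √((182 + 31 + 103)/(-194) - 11966) = √(-1/194*316 - 11966) = √(-158/97 - 11966) = √(-1160860/97) = 2*I*√28150855/97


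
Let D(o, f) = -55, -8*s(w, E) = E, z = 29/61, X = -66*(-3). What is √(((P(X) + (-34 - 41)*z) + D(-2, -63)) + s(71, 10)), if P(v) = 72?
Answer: I*√296277/122 ≈ 4.4616*I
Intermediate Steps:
X = 198
z = 29/61 (z = 29*(1/61) = 29/61 ≈ 0.47541)
s(w, E) = -E/8
√(((P(X) + (-34 - 41)*z) + D(-2, -63)) + s(71, 10)) = √(((72 + (-34 - 41)*(29/61)) - 55) - ⅛*10) = √(((72 - 75*29/61) - 55) - 5/4) = √(((72 - 2175/61) - 55) - 5/4) = √((2217/61 - 55) - 5/4) = √(-1138/61 - 5/4) = √(-4857/244) = I*√296277/122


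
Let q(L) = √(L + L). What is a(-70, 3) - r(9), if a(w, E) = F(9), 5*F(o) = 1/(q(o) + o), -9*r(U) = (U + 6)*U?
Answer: 526/35 - √2/105 ≈ 15.015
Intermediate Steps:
q(L) = √2*√L (q(L) = √(2*L) = √2*√L)
r(U) = -U*(6 + U)/9 (r(U) = -(U + 6)*U/9 = -(6 + U)*U/9 = -U*(6 + U)/9)
F(o) = 1/(5*(o + √2*√o)) (F(o) = 1/(5*(√2*√o + o)) = 1/(5*(o + √2*√o)))
a(w, E) = 1/(5*(9 + 3*√2)) (a(w, E) = 1/(5*(9 + √2*√9)) = 1/(5*(9 + √2*3)) = 1/(5*(9 + 3*√2)))
a(-70, 3) - r(9) = (1/35 - √2/105) - (-1)*9*(6 + 9)/9 = (1/35 - √2/105) - (-1)*9*15/9 = (1/35 - √2/105) - 1*(-15) = (1/35 - √2/105) + 15 = 526/35 - √2/105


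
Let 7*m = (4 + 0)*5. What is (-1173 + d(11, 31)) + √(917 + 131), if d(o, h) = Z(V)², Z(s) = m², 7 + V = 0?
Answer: -2656373/2401 + 2*√262 ≈ -1074.0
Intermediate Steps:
m = 20/7 (m = ((4 + 0)*5)/7 = (4*5)/7 = (⅐)*20 = 20/7 ≈ 2.8571)
V = -7 (V = -7 + 0 = -7)
Z(s) = 400/49 (Z(s) = (20/7)² = 400/49)
d(o, h) = 160000/2401 (d(o, h) = (400/49)² = 160000/2401)
(-1173 + d(11, 31)) + √(917 + 131) = (-1173 + 160000/2401) + √(917 + 131) = -2656373/2401 + √1048 = -2656373/2401 + 2*√262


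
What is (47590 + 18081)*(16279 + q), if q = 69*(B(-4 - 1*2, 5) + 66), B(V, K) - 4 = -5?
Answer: 1363592644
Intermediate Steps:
B(V, K) = -1 (B(V, K) = 4 - 5 = -1)
q = 4485 (q = 69*(-1 + 66) = 69*65 = 4485)
(47590 + 18081)*(16279 + q) = (47590 + 18081)*(16279 + 4485) = 65671*20764 = 1363592644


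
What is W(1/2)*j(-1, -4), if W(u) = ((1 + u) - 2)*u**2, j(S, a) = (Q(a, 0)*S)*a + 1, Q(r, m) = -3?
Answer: 11/8 ≈ 1.3750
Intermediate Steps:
j(S, a) = 1 - 3*S*a (j(S, a) = (-3*S)*a + 1 = -3*S*a + 1 = 1 - 3*S*a)
W(u) = u**2*(-1 + u) (W(u) = (-1 + u)*u**2 = u**2*(-1 + u))
W(1/2)*j(-1, -4) = ((1/2)**2*(-1 + 1/2))*(1 - 3*(-1)*(-4)) = ((1/2)**2*(-1 + 1/2))*(1 - 12) = ((1/4)*(-1/2))*(-11) = -1/8*(-11) = 11/8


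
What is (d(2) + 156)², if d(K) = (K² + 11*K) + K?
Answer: 33856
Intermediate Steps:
d(K) = K² + 12*K
(d(2) + 156)² = (2*(12 + 2) + 156)² = (2*14 + 156)² = (28 + 156)² = 184² = 33856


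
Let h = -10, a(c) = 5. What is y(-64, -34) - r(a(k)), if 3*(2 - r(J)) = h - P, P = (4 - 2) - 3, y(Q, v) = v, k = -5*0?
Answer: -39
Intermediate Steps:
k = 0
P = -1 (P = 2 - 3 = -1)
r(J) = 5 (r(J) = 2 - (-10 - 1*(-1))/3 = 2 - (-10 + 1)/3 = 2 - 1/3*(-9) = 2 + 3 = 5)
y(-64, -34) - r(a(k)) = -34 - 1*5 = -34 - 5 = -39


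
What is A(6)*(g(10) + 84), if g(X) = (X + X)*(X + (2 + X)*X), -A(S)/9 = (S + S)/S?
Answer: -48312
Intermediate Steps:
A(S) = -18 (A(S) = -9*(S + S)/S = -9*2*S/S = -9*2 = -18)
g(X) = 2*X*(X + X*(2 + X)) (g(X) = (2*X)*(X + X*(2 + X)) = 2*X*(X + X*(2 + X)))
A(6)*(g(10) + 84) = -18*(2*10²*(3 + 10) + 84) = -18*(2*100*13 + 84) = -18*(2600 + 84) = -18*2684 = -48312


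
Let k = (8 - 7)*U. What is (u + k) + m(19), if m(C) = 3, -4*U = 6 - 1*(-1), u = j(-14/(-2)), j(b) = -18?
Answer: -67/4 ≈ -16.750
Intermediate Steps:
u = -18
U = -7/4 (U = -(6 - 1*(-1))/4 = -(6 + 1)/4 = -¼*7 = -7/4 ≈ -1.7500)
k = -7/4 (k = (8 - 7)*(-7/4) = 1*(-7/4) = -7/4 ≈ -1.7500)
(u + k) + m(19) = (-18 - 7/4) + 3 = -79/4 + 3 = -67/4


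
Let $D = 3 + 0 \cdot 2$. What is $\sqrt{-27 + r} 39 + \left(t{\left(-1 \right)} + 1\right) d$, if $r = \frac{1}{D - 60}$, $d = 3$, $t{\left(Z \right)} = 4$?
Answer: $15 + \frac{26 i \sqrt{21945}}{19} \approx 15.0 + 202.72 i$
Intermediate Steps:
$D = 3$ ($D = 3 + 0 = 3$)
$r = - \frac{1}{57}$ ($r = \frac{1}{3 - 60} = \frac{1}{-57} = - \frac{1}{57} \approx -0.017544$)
$\sqrt{-27 + r} 39 + \left(t{\left(-1 \right)} + 1\right) d = \sqrt{-27 - \frac{1}{57}} \cdot 39 + \left(4 + 1\right) 3 = \sqrt{- \frac{1540}{57}} \cdot 39 + 5 \cdot 3 = \frac{2 i \sqrt{21945}}{57} \cdot 39 + 15 = \frac{26 i \sqrt{21945}}{19} + 15 = 15 + \frac{26 i \sqrt{21945}}{19}$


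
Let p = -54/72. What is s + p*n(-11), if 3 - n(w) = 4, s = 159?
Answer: 639/4 ≈ 159.75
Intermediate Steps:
p = -3/4 (p = -54*1/72 = -3/4 ≈ -0.75000)
n(w) = -1 (n(w) = 3 - 1*4 = 3 - 4 = -1)
s + p*n(-11) = 159 - 3/4*(-1) = 159 + 3/4 = 639/4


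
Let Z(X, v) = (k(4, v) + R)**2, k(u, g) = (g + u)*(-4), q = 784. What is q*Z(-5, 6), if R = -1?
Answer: 1317904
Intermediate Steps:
k(u, g) = -4*g - 4*u
Z(X, v) = (-17 - 4*v)**2 (Z(X, v) = ((-4*v - 4*4) - 1)**2 = ((-4*v - 16) - 1)**2 = ((-16 - 4*v) - 1)**2 = (-17 - 4*v)**2)
q*Z(-5, 6) = 784*(17 + 4*6)**2 = 784*(17 + 24)**2 = 784*41**2 = 784*1681 = 1317904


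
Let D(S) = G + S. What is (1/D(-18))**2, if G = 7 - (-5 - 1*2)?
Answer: 1/16 ≈ 0.062500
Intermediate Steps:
G = 14 (G = 7 - (-5 - 2) = 7 - 1*(-7) = 7 + 7 = 14)
D(S) = 14 + S
(1/D(-18))**2 = (1/(14 - 18))**2 = (1/(-4))**2 = (-1/4)**2 = 1/16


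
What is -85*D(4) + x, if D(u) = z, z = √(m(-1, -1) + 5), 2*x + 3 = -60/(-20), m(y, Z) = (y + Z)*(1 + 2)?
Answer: -85*I ≈ -85.0*I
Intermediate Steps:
m(y, Z) = 3*Z + 3*y (m(y, Z) = (Z + y)*3 = 3*Z + 3*y)
x = 0 (x = -3/2 + (-60/(-20))/2 = -3/2 + (-60*(-1/20))/2 = -3/2 + (½)*3 = -3/2 + 3/2 = 0)
z = I (z = √((3*(-1) + 3*(-1)) + 5) = √((-3 - 3) + 5) = √(-6 + 5) = √(-1) = I ≈ 1.0*I)
D(u) = I
-85*D(4) + x = -85*I + 0 = -85*I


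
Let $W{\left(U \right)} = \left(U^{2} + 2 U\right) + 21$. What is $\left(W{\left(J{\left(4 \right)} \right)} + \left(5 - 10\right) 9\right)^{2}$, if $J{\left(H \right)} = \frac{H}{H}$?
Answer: $441$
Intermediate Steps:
$J{\left(H \right)} = 1$
$W{\left(U \right)} = 21 + U^{2} + 2 U$
$\left(W{\left(J{\left(4 \right)} \right)} + \left(5 - 10\right) 9\right)^{2} = \left(\left(21 + 1^{2} + 2 \cdot 1\right) + \left(5 - 10\right) 9\right)^{2} = \left(\left(21 + 1 + 2\right) - 45\right)^{2} = \left(24 - 45\right)^{2} = \left(-21\right)^{2} = 441$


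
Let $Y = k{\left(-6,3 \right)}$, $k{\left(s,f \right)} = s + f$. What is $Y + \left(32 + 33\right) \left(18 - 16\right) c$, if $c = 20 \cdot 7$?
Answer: $18197$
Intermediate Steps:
$k{\left(s,f \right)} = f + s$
$Y = -3$ ($Y = 3 - 6 = -3$)
$c = 140$
$Y + \left(32 + 33\right) \left(18 - 16\right) c = -3 + \left(32 + 33\right) \left(18 - 16\right) 140 = -3 + 65 \cdot 2 \cdot 140 = -3 + 130 \cdot 140 = -3 + 18200 = 18197$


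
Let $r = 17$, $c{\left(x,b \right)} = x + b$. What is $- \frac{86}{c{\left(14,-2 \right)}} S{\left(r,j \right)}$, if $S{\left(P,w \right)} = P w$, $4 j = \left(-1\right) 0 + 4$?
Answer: $- \frac{731}{6} \approx -121.83$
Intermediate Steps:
$c{\left(x,b \right)} = b + x$
$j = 1$ ($j = \frac{\left(-1\right) 0 + 4}{4} = \frac{0 + 4}{4} = \frac{1}{4} \cdot 4 = 1$)
$- \frac{86}{c{\left(14,-2 \right)}} S{\left(r,j \right)} = - \frac{86}{-2 + 14} \cdot 17 \cdot 1 = - \frac{86}{12} \cdot 17 = \left(-86\right) \frac{1}{12} \cdot 17 = \left(- \frac{43}{6}\right) 17 = - \frac{731}{6}$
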